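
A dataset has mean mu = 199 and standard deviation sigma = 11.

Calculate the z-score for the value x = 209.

0.9091

Step 1: Recall the z-score formula: z = (x - mu) / sigma
Step 2: Substitute values: z = (209 - 199) / 11
Step 3: z = 10 / 11 = 0.9091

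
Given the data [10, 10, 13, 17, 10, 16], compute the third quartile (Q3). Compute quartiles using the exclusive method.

16.25

Step 1: Sort the data: [10, 10, 10, 13, 16, 17]
Step 2: n = 6
Step 3: Using the exclusive quartile method:
  Q1 = 10
  Q2 (median) = 11.5
  Q3 = 16.25
  IQR = Q3 - Q1 = 16.25 - 10 = 6.25
Step 4: Q3 = 16.25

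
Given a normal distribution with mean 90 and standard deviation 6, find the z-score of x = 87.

-0.5

Step 1: Recall the z-score formula: z = (x - mu) / sigma
Step 2: Substitute values: z = (87 - 90) / 6
Step 3: z = -3 / 6 = -0.5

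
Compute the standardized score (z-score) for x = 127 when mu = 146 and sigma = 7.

-2.7143

Step 1: Recall the z-score formula: z = (x - mu) / sigma
Step 2: Substitute values: z = (127 - 146) / 7
Step 3: z = -19 / 7 = -2.7143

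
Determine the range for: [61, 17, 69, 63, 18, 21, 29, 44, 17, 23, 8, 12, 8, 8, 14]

61

Step 1: Identify the maximum value: max = 69
Step 2: Identify the minimum value: min = 8
Step 3: Range = max - min = 69 - 8 = 61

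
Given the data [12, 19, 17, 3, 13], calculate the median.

13

Step 1: Sort the data in ascending order: [3, 12, 13, 17, 19]
Step 2: The number of values is n = 5.
Step 3: Since n is odd, the median is the middle value at position 3: 13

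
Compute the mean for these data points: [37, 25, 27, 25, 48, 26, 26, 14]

28.5

Step 1: Sum all values: 37 + 25 + 27 + 25 + 48 + 26 + 26 + 14 = 228
Step 2: Count the number of values: n = 8
Step 3: Mean = sum / n = 228 / 8 = 28.5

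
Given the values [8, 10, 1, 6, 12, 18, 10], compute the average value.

9.2857

Step 1: Sum all values: 8 + 10 + 1 + 6 + 12 + 18 + 10 = 65
Step 2: Count the number of values: n = 7
Step 3: Mean = sum / n = 65 / 7 = 9.2857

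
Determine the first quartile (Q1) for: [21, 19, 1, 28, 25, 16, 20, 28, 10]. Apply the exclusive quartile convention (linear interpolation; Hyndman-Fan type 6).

13

Step 1: Sort the data: [1, 10, 16, 19, 20, 21, 25, 28, 28]
Step 2: n = 9
Step 3: Using the exclusive quartile method:
  Q1 = 13
  Q2 (median) = 20
  Q3 = 26.5
  IQR = Q3 - Q1 = 26.5 - 13 = 13.5
Step 4: Q1 = 13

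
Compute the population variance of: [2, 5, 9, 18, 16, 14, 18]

35.6327

Step 1: Compute the mean: (2 + 5 + 9 + 18 + 16 + 14 + 18) / 7 = 11.7143
Step 2: Compute squared deviations from the mean:
  (2 - 11.7143)^2 = 94.3673
  (5 - 11.7143)^2 = 45.0816
  (9 - 11.7143)^2 = 7.3673
  (18 - 11.7143)^2 = 39.5102
  (16 - 11.7143)^2 = 18.3673
  (14 - 11.7143)^2 = 5.2245
  (18 - 11.7143)^2 = 39.5102
Step 3: Sum of squared deviations = 249.4286
Step 4: Population variance = 249.4286 / 7 = 35.6327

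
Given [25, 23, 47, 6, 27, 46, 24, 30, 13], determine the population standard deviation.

12.6296

Step 1: Compute the mean: 26.7778
Step 2: Sum of squared deviations from the mean: 1435.5556
Step 3: Population variance = 1435.5556 / 9 = 159.5062
Step 4: Standard deviation = sqrt(159.5062) = 12.6296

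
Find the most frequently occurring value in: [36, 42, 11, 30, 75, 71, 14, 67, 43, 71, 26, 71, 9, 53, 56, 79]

71

Step 1: Count the frequency of each value:
  9: appears 1 time(s)
  11: appears 1 time(s)
  14: appears 1 time(s)
  26: appears 1 time(s)
  30: appears 1 time(s)
  36: appears 1 time(s)
  42: appears 1 time(s)
  43: appears 1 time(s)
  53: appears 1 time(s)
  56: appears 1 time(s)
  67: appears 1 time(s)
  71: appears 3 time(s)
  75: appears 1 time(s)
  79: appears 1 time(s)
Step 2: The value 71 appears most frequently (3 times).
Step 3: Mode = 71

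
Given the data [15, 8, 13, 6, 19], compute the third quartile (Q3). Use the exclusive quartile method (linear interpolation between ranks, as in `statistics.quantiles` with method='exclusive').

17

Step 1: Sort the data: [6, 8, 13, 15, 19]
Step 2: n = 5
Step 3: Using the exclusive quartile method:
  Q1 = 7
  Q2 (median) = 13
  Q3 = 17
  IQR = Q3 - Q1 = 17 - 7 = 10
Step 4: Q3 = 17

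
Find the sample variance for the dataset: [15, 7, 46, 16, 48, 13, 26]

269.619

Step 1: Compute the mean: (15 + 7 + 46 + 16 + 48 + 13 + 26) / 7 = 24.4286
Step 2: Compute squared deviations from the mean:
  (15 - 24.4286)^2 = 88.898
  (7 - 24.4286)^2 = 303.7551
  (46 - 24.4286)^2 = 465.3265
  (16 - 24.4286)^2 = 71.0408
  (48 - 24.4286)^2 = 555.6122
  (13 - 24.4286)^2 = 130.6122
  (26 - 24.4286)^2 = 2.4694
Step 3: Sum of squared deviations = 1617.7143
Step 4: Sample variance = 1617.7143 / 6 = 269.619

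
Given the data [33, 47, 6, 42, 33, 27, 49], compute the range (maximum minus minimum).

43

Step 1: Identify the maximum value: max = 49
Step 2: Identify the minimum value: min = 6
Step 3: Range = max - min = 49 - 6 = 43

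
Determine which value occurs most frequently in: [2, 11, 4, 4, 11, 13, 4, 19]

4

Step 1: Count the frequency of each value:
  2: appears 1 time(s)
  4: appears 3 time(s)
  11: appears 2 time(s)
  13: appears 1 time(s)
  19: appears 1 time(s)
Step 2: The value 4 appears most frequently (3 times).
Step 3: Mode = 4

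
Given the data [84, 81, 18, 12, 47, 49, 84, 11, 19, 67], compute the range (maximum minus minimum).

73

Step 1: Identify the maximum value: max = 84
Step 2: Identify the minimum value: min = 11
Step 3: Range = max - min = 84 - 11 = 73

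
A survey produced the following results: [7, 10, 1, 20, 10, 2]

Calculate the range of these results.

19

Step 1: Identify the maximum value: max = 20
Step 2: Identify the minimum value: min = 1
Step 3: Range = max - min = 20 - 1 = 19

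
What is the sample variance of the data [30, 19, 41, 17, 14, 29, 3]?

155.4762

Step 1: Compute the mean: (30 + 19 + 41 + 17 + 14 + 29 + 3) / 7 = 21.8571
Step 2: Compute squared deviations from the mean:
  (30 - 21.8571)^2 = 66.3061
  (19 - 21.8571)^2 = 8.1633
  (41 - 21.8571)^2 = 366.449
  (17 - 21.8571)^2 = 23.5918
  (14 - 21.8571)^2 = 61.7347
  (29 - 21.8571)^2 = 51.0204
  (3 - 21.8571)^2 = 355.5918
Step 3: Sum of squared deviations = 932.8571
Step 4: Sample variance = 932.8571 / 6 = 155.4762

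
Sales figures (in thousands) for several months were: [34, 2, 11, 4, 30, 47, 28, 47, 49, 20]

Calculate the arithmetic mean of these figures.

27.2

Step 1: Sum all values: 34 + 2 + 11 + 4 + 30 + 47 + 28 + 47 + 49 + 20 = 272
Step 2: Count the number of values: n = 10
Step 3: Mean = sum / n = 272 / 10 = 27.2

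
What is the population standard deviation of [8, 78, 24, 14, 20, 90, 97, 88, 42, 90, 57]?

33.1391

Step 1: Compute the mean: 55.2727
Step 2: Sum of squared deviations from the mean: 12080.1818
Step 3: Population variance = 12080.1818 / 11 = 1098.1983
Step 4: Standard deviation = sqrt(1098.1983) = 33.1391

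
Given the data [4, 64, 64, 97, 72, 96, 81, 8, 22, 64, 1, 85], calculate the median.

64

Step 1: Sort the data in ascending order: [1, 4, 8, 22, 64, 64, 64, 72, 81, 85, 96, 97]
Step 2: The number of values is n = 12.
Step 3: Since n is even, the median is the average of positions 6 and 7:
  Median = (64 + 64) / 2 = 64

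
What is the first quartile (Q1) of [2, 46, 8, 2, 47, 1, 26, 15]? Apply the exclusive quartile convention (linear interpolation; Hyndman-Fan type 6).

2

Step 1: Sort the data: [1, 2, 2, 8, 15, 26, 46, 47]
Step 2: n = 8
Step 3: Using the exclusive quartile method:
  Q1 = 2
  Q2 (median) = 11.5
  Q3 = 41
  IQR = Q3 - Q1 = 41 - 2 = 39
Step 4: Q1 = 2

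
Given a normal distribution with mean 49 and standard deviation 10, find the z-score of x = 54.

0.5

Step 1: Recall the z-score formula: z = (x - mu) / sigma
Step 2: Substitute values: z = (54 - 49) / 10
Step 3: z = 5 / 10 = 0.5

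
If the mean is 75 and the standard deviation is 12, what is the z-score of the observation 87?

1

Step 1: Recall the z-score formula: z = (x - mu) / sigma
Step 2: Substitute values: z = (87 - 75) / 12
Step 3: z = 12 / 12 = 1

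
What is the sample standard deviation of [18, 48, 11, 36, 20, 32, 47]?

14.4766

Step 1: Compute the mean: 30.2857
Step 2: Sum of squared deviations from the mean: 1257.4286
Step 3: Sample variance = 1257.4286 / 6 = 209.5714
Step 4: Standard deviation = sqrt(209.5714) = 14.4766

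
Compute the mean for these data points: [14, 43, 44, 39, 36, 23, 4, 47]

31.25

Step 1: Sum all values: 14 + 43 + 44 + 39 + 36 + 23 + 4 + 47 = 250
Step 2: Count the number of values: n = 8
Step 3: Mean = sum / n = 250 / 8 = 31.25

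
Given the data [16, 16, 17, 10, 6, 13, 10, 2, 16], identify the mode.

16

Step 1: Count the frequency of each value:
  2: appears 1 time(s)
  6: appears 1 time(s)
  10: appears 2 time(s)
  13: appears 1 time(s)
  16: appears 3 time(s)
  17: appears 1 time(s)
Step 2: The value 16 appears most frequently (3 times).
Step 3: Mode = 16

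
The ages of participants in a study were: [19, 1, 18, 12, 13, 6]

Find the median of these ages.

12.5

Step 1: Sort the data in ascending order: [1, 6, 12, 13, 18, 19]
Step 2: The number of values is n = 6.
Step 3: Since n is even, the median is the average of positions 3 and 4:
  Median = (12 + 13) / 2 = 12.5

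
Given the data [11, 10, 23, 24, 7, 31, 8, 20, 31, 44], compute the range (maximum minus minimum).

37

Step 1: Identify the maximum value: max = 44
Step 2: Identify the minimum value: min = 7
Step 3: Range = max - min = 44 - 7 = 37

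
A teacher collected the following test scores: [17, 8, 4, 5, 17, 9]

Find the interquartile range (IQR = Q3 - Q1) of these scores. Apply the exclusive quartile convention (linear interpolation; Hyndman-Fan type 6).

12.25

Step 1: Sort the data: [4, 5, 8, 9, 17, 17]
Step 2: n = 6
Step 3: Using the exclusive quartile method:
  Q1 = 4.75
  Q2 (median) = 8.5
  Q3 = 17
  IQR = Q3 - Q1 = 17 - 4.75 = 12.25
Step 4: IQR = 12.25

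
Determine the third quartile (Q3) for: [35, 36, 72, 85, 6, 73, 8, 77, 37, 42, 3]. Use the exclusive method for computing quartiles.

73

Step 1: Sort the data: [3, 6, 8, 35, 36, 37, 42, 72, 73, 77, 85]
Step 2: n = 11
Step 3: Using the exclusive quartile method:
  Q1 = 8
  Q2 (median) = 37
  Q3 = 73
  IQR = Q3 - Q1 = 73 - 8 = 65
Step 4: Q3 = 73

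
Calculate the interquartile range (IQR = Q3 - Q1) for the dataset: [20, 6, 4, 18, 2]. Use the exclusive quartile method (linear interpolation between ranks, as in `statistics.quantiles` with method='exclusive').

16

Step 1: Sort the data: [2, 4, 6, 18, 20]
Step 2: n = 5
Step 3: Using the exclusive quartile method:
  Q1 = 3
  Q2 (median) = 6
  Q3 = 19
  IQR = Q3 - Q1 = 19 - 3 = 16
Step 4: IQR = 16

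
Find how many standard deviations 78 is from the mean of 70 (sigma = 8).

1

Step 1: Recall the z-score formula: z = (x - mu) / sigma
Step 2: Substitute values: z = (78 - 70) / 8
Step 3: z = 8 / 8 = 1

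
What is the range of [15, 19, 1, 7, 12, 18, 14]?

18

Step 1: Identify the maximum value: max = 19
Step 2: Identify the minimum value: min = 1
Step 3: Range = max - min = 19 - 1 = 18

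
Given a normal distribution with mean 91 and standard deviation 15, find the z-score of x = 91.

0

Step 1: Recall the z-score formula: z = (x - mu) / sigma
Step 2: Substitute values: z = (91 - 91) / 15
Step 3: z = 0 / 15 = 0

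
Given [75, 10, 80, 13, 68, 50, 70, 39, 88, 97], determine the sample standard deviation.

30.1515

Step 1: Compute the mean: 59
Step 2: Sum of squared deviations from the mean: 8182
Step 3: Sample variance = 8182 / 9 = 909.1111
Step 4: Standard deviation = sqrt(909.1111) = 30.1515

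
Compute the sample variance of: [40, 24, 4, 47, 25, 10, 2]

304.9048

Step 1: Compute the mean: (40 + 24 + 4 + 47 + 25 + 10 + 2) / 7 = 21.7143
Step 2: Compute squared deviations from the mean:
  (40 - 21.7143)^2 = 334.3673
  (24 - 21.7143)^2 = 5.2245
  (4 - 21.7143)^2 = 313.7959
  (47 - 21.7143)^2 = 639.3673
  (25 - 21.7143)^2 = 10.7959
  (10 - 21.7143)^2 = 137.2245
  (2 - 21.7143)^2 = 388.6531
Step 3: Sum of squared deviations = 1829.4286
Step 4: Sample variance = 1829.4286 / 6 = 304.9048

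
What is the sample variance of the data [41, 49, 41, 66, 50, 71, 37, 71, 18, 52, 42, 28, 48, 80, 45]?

283.3524

Step 1: Compute the mean: (41 + 49 + 41 + 66 + 50 + 71 + 37 + 71 + 18 + 52 + 42 + 28 + 48 + 80 + 45) / 15 = 49.2667
Step 2: Compute squared deviations from the mean:
  (41 - 49.2667)^2 = 68.3378
  (49 - 49.2667)^2 = 0.0711
  (41 - 49.2667)^2 = 68.3378
  (66 - 49.2667)^2 = 280.0044
  (50 - 49.2667)^2 = 0.5378
  (71 - 49.2667)^2 = 472.3378
  (37 - 49.2667)^2 = 150.4711
  (71 - 49.2667)^2 = 472.3378
  (18 - 49.2667)^2 = 977.6044
  (52 - 49.2667)^2 = 7.4711
  (42 - 49.2667)^2 = 52.8044
  (28 - 49.2667)^2 = 452.2711
  (48 - 49.2667)^2 = 1.6044
  (80 - 49.2667)^2 = 944.5378
  (45 - 49.2667)^2 = 18.2044
Step 3: Sum of squared deviations = 3966.9333
Step 4: Sample variance = 3966.9333 / 14 = 283.3524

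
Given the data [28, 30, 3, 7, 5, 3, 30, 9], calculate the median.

8

Step 1: Sort the data in ascending order: [3, 3, 5, 7, 9, 28, 30, 30]
Step 2: The number of values is n = 8.
Step 3: Since n is even, the median is the average of positions 4 and 5:
  Median = (7 + 9) / 2 = 8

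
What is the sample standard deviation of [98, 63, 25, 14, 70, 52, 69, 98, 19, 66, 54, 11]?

30.2869

Step 1: Compute the mean: 53.25
Step 2: Sum of squared deviations from the mean: 10090.25
Step 3: Sample variance = 10090.25 / 11 = 917.2955
Step 4: Standard deviation = sqrt(917.2955) = 30.2869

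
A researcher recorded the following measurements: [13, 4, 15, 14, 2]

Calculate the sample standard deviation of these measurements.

6.1074

Step 1: Compute the mean: 9.6
Step 2: Sum of squared deviations from the mean: 149.2
Step 3: Sample variance = 149.2 / 4 = 37.3
Step 4: Standard deviation = sqrt(37.3) = 6.1074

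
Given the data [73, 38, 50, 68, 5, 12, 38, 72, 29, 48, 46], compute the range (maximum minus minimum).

68

Step 1: Identify the maximum value: max = 73
Step 2: Identify the minimum value: min = 5
Step 3: Range = max - min = 73 - 5 = 68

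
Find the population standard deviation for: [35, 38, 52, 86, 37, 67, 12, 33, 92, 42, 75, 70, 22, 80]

24.3148

Step 1: Compute the mean: 52.9286
Step 2: Sum of squared deviations from the mean: 8276.9286
Step 3: Population variance = 8276.9286 / 14 = 591.2092
Step 4: Standard deviation = sqrt(591.2092) = 24.3148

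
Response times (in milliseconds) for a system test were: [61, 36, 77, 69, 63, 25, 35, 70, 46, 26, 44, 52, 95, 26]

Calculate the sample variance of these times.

462.6429

Step 1: Compute the mean: (61 + 36 + 77 + 69 + 63 + 25 + 35 + 70 + 46 + 26 + 44 + 52 + 95 + 26) / 14 = 51.7857
Step 2: Compute squared deviations from the mean:
  (61 - 51.7857)^2 = 84.9031
  (36 - 51.7857)^2 = 249.1888
  (77 - 51.7857)^2 = 635.7602
  (69 - 51.7857)^2 = 296.3316
  (63 - 51.7857)^2 = 125.7602
  (25 - 51.7857)^2 = 717.4745
  (35 - 51.7857)^2 = 281.7602
  (70 - 51.7857)^2 = 331.7602
  (46 - 51.7857)^2 = 33.4745
  (26 - 51.7857)^2 = 664.9031
  (44 - 51.7857)^2 = 60.6173
  (52 - 51.7857)^2 = 0.0459
  (95 - 51.7857)^2 = 1867.4745
  (26 - 51.7857)^2 = 664.9031
Step 3: Sum of squared deviations = 6014.3571
Step 4: Sample variance = 6014.3571 / 13 = 462.6429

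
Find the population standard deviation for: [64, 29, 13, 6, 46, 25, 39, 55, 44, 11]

18.6107

Step 1: Compute the mean: 33.2
Step 2: Sum of squared deviations from the mean: 3463.6
Step 3: Population variance = 3463.6 / 10 = 346.36
Step 4: Standard deviation = sqrt(346.36) = 18.6107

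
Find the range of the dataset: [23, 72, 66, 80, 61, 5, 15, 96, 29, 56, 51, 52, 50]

91

Step 1: Identify the maximum value: max = 96
Step 2: Identify the minimum value: min = 5
Step 3: Range = max - min = 96 - 5 = 91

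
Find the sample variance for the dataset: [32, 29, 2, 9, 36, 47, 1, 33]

297.125

Step 1: Compute the mean: (32 + 29 + 2 + 9 + 36 + 47 + 1 + 33) / 8 = 23.625
Step 2: Compute squared deviations from the mean:
  (32 - 23.625)^2 = 70.1406
  (29 - 23.625)^2 = 28.8906
  (2 - 23.625)^2 = 467.6406
  (9 - 23.625)^2 = 213.8906
  (36 - 23.625)^2 = 153.1406
  (47 - 23.625)^2 = 546.3906
  (1 - 23.625)^2 = 511.8906
  (33 - 23.625)^2 = 87.8906
Step 3: Sum of squared deviations = 2079.875
Step 4: Sample variance = 2079.875 / 7 = 297.125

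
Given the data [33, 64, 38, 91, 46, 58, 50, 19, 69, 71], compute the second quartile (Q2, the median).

54

Step 1: Sort the data: [19, 33, 38, 46, 50, 58, 64, 69, 71, 91]
Step 2: n = 10
Step 3: Q2 is the median. Since n is even, it is the average of the values at positions 5 and 6:
  Q2 = (50 + 58) / 2 = 54
Step 4: Q2 = 54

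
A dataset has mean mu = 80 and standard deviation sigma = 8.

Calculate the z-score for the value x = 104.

3

Step 1: Recall the z-score formula: z = (x - mu) / sigma
Step 2: Substitute values: z = (104 - 80) / 8
Step 3: z = 24 / 8 = 3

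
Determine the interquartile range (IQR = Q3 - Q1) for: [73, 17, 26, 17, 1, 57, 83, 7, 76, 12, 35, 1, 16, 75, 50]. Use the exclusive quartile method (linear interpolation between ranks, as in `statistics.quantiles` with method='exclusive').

61

Step 1: Sort the data: [1, 1, 7, 12, 16, 17, 17, 26, 35, 50, 57, 73, 75, 76, 83]
Step 2: n = 15
Step 3: Using the exclusive quartile method:
  Q1 = 12
  Q2 (median) = 26
  Q3 = 73
  IQR = Q3 - Q1 = 73 - 12 = 61
Step 4: IQR = 61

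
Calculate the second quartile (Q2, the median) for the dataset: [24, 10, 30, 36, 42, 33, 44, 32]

32.5

Step 1: Sort the data: [10, 24, 30, 32, 33, 36, 42, 44]
Step 2: n = 8
Step 3: Q2 is the median. Since n is even, it is the average of the values at positions 4 and 5:
  Q2 = (32 + 33) / 2 = 32.5
Step 4: Q2 = 32.5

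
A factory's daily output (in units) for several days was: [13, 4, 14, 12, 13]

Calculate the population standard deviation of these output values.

3.6551

Step 1: Compute the mean: 11.2
Step 2: Sum of squared deviations from the mean: 66.8
Step 3: Population variance = 66.8 / 5 = 13.36
Step 4: Standard deviation = sqrt(13.36) = 3.6551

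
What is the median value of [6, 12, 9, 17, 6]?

9

Step 1: Sort the data in ascending order: [6, 6, 9, 12, 17]
Step 2: The number of values is n = 5.
Step 3: Since n is odd, the median is the middle value at position 3: 9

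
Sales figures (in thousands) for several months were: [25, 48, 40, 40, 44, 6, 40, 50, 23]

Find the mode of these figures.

40

Step 1: Count the frequency of each value:
  6: appears 1 time(s)
  23: appears 1 time(s)
  25: appears 1 time(s)
  40: appears 3 time(s)
  44: appears 1 time(s)
  48: appears 1 time(s)
  50: appears 1 time(s)
Step 2: The value 40 appears most frequently (3 times).
Step 3: Mode = 40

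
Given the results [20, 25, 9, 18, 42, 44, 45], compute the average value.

29

Step 1: Sum all values: 20 + 25 + 9 + 18 + 42 + 44 + 45 = 203
Step 2: Count the number of values: n = 7
Step 3: Mean = sum / n = 203 / 7 = 29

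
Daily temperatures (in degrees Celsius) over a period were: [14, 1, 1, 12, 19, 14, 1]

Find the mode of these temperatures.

1

Step 1: Count the frequency of each value:
  1: appears 3 time(s)
  12: appears 1 time(s)
  14: appears 2 time(s)
  19: appears 1 time(s)
Step 2: The value 1 appears most frequently (3 times).
Step 3: Mode = 1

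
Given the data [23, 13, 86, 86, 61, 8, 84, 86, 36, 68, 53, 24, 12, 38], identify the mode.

86

Step 1: Count the frequency of each value:
  8: appears 1 time(s)
  12: appears 1 time(s)
  13: appears 1 time(s)
  23: appears 1 time(s)
  24: appears 1 time(s)
  36: appears 1 time(s)
  38: appears 1 time(s)
  53: appears 1 time(s)
  61: appears 1 time(s)
  68: appears 1 time(s)
  84: appears 1 time(s)
  86: appears 3 time(s)
Step 2: The value 86 appears most frequently (3 times).
Step 3: Mode = 86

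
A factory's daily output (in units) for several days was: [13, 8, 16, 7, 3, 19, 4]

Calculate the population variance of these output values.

32

Step 1: Compute the mean: (13 + 8 + 16 + 7 + 3 + 19 + 4) / 7 = 10
Step 2: Compute squared deviations from the mean:
  (13 - 10)^2 = 9
  (8 - 10)^2 = 4
  (16 - 10)^2 = 36
  (7 - 10)^2 = 9
  (3 - 10)^2 = 49
  (19 - 10)^2 = 81
  (4 - 10)^2 = 36
Step 3: Sum of squared deviations = 224
Step 4: Population variance = 224 / 7 = 32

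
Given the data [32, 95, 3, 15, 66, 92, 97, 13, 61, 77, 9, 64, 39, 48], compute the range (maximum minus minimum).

94

Step 1: Identify the maximum value: max = 97
Step 2: Identify the minimum value: min = 3
Step 3: Range = max - min = 97 - 3 = 94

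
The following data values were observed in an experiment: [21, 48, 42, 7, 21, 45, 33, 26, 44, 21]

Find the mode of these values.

21

Step 1: Count the frequency of each value:
  7: appears 1 time(s)
  21: appears 3 time(s)
  26: appears 1 time(s)
  33: appears 1 time(s)
  42: appears 1 time(s)
  44: appears 1 time(s)
  45: appears 1 time(s)
  48: appears 1 time(s)
Step 2: The value 21 appears most frequently (3 times).
Step 3: Mode = 21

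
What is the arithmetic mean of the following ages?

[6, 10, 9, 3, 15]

8.6

Step 1: Sum all values: 6 + 10 + 9 + 3 + 15 = 43
Step 2: Count the number of values: n = 5
Step 3: Mean = sum / n = 43 / 5 = 8.6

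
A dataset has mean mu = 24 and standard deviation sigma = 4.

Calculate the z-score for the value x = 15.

-2.25

Step 1: Recall the z-score formula: z = (x - mu) / sigma
Step 2: Substitute values: z = (15 - 24) / 4
Step 3: z = -9 / 4 = -2.25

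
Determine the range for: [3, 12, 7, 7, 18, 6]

15

Step 1: Identify the maximum value: max = 18
Step 2: Identify the minimum value: min = 3
Step 3: Range = max - min = 18 - 3 = 15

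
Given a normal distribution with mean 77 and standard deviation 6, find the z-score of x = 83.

1

Step 1: Recall the z-score formula: z = (x - mu) / sigma
Step 2: Substitute values: z = (83 - 77) / 6
Step 3: z = 6 / 6 = 1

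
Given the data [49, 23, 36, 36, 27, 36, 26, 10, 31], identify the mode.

36

Step 1: Count the frequency of each value:
  10: appears 1 time(s)
  23: appears 1 time(s)
  26: appears 1 time(s)
  27: appears 1 time(s)
  31: appears 1 time(s)
  36: appears 3 time(s)
  49: appears 1 time(s)
Step 2: The value 36 appears most frequently (3 times).
Step 3: Mode = 36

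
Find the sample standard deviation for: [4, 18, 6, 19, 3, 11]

7.0261

Step 1: Compute the mean: 10.1667
Step 2: Sum of squared deviations from the mean: 246.8333
Step 3: Sample variance = 246.8333 / 5 = 49.3667
Step 4: Standard deviation = sqrt(49.3667) = 7.0261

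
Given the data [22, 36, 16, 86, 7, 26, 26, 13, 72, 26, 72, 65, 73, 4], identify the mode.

26

Step 1: Count the frequency of each value:
  4: appears 1 time(s)
  7: appears 1 time(s)
  13: appears 1 time(s)
  16: appears 1 time(s)
  22: appears 1 time(s)
  26: appears 3 time(s)
  36: appears 1 time(s)
  65: appears 1 time(s)
  72: appears 2 time(s)
  73: appears 1 time(s)
  86: appears 1 time(s)
Step 2: The value 26 appears most frequently (3 times).
Step 3: Mode = 26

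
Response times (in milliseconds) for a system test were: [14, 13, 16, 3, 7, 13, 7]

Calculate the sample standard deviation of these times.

4.7559

Step 1: Compute the mean: 10.4286
Step 2: Sum of squared deviations from the mean: 135.7143
Step 3: Sample variance = 135.7143 / 6 = 22.619
Step 4: Standard deviation = sqrt(22.619) = 4.7559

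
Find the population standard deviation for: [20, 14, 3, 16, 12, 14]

5.1774

Step 1: Compute the mean: 13.1667
Step 2: Sum of squared deviations from the mean: 160.8333
Step 3: Population variance = 160.8333 / 6 = 26.8056
Step 4: Standard deviation = sqrt(26.8056) = 5.1774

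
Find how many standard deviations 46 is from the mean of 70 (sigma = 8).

-3

Step 1: Recall the z-score formula: z = (x - mu) / sigma
Step 2: Substitute values: z = (46 - 70) / 8
Step 3: z = -24 / 8 = -3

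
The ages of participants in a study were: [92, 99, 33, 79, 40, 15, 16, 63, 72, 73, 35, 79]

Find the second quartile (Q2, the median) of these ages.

67.5

Step 1: Sort the data: [15, 16, 33, 35, 40, 63, 72, 73, 79, 79, 92, 99]
Step 2: n = 12
Step 3: Q2 is the median. Since n is even, it is the average of the values at positions 6 and 7:
  Q2 = (63 + 72) / 2 = 67.5
Step 4: Q2 = 67.5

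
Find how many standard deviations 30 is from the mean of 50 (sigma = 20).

-1

Step 1: Recall the z-score formula: z = (x - mu) / sigma
Step 2: Substitute values: z = (30 - 50) / 20
Step 3: z = -20 / 20 = -1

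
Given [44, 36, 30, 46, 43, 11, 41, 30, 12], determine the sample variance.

175.5278

Step 1: Compute the mean: (44 + 36 + 30 + 46 + 43 + 11 + 41 + 30 + 12) / 9 = 32.5556
Step 2: Compute squared deviations from the mean:
  (44 - 32.5556)^2 = 130.9753
  (36 - 32.5556)^2 = 11.8642
  (30 - 32.5556)^2 = 6.5309
  (46 - 32.5556)^2 = 180.7531
  (43 - 32.5556)^2 = 109.0864
  (11 - 32.5556)^2 = 464.642
  (41 - 32.5556)^2 = 71.3086
  (30 - 32.5556)^2 = 6.5309
  (12 - 32.5556)^2 = 422.5309
Step 3: Sum of squared deviations = 1404.2222
Step 4: Sample variance = 1404.2222 / 8 = 175.5278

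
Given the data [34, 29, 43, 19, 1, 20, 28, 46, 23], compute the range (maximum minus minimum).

45

Step 1: Identify the maximum value: max = 46
Step 2: Identify the minimum value: min = 1
Step 3: Range = max - min = 46 - 1 = 45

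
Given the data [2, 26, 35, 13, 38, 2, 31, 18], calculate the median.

22

Step 1: Sort the data in ascending order: [2, 2, 13, 18, 26, 31, 35, 38]
Step 2: The number of values is n = 8.
Step 3: Since n is even, the median is the average of positions 4 and 5:
  Median = (18 + 26) / 2 = 22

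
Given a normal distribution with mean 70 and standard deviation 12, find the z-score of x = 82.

1

Step 1: Recall the z-score formula: z = (x - mu) / sigma
Step 2: Substitute values: z = (82 - 70) / 12
Step 3: z = 12 / 12 = 1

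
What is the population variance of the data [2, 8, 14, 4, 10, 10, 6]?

14.2041

Step 1: Compute the mean: (2 + 8 + 14 + 4 + 10 + 10 + 6) / 7 = 7.7143
Step 2: Compute squared deviations from the mean:
  (2 - 7.7143)^2 = 32.6531
  (8 - 7.7143)^2 = 0.0816
  (14 - 7.7143)^2 = 39.5102
  (4 - 7.7143)^2 = 13.7959
  (10 - 7.7143)^2 = 5.2245
  (10 - 7.7143)^2 = 5.2245
  (6 - 7.7143)^2 = 2.9388
Step 3: Sum of squared deviations = 99.4286
Step 4: Population variance = 99.4286 / 7 = 14.2041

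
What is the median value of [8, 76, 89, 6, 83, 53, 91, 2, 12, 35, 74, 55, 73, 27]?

54

Step 1: Sort the data in ascending order: [2, 6, 8, 12, 27, 35, 53, 55, 73, 74, 76, 83, 89, 91]
Step 2: The number of values is n = 14.
Step 3: Since n is even, the median is the average of positions 7 and 8:
  Median = (53 + 55) / 2 = 54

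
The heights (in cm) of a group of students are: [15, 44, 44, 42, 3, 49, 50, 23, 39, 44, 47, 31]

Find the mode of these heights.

44

Step 1: Count the frequency of each value:
  3: appears 1 time(s)
  15: appears 1 time(s)
  23: appears 1 time(s)
  31: appears 1 time(s)
  39: appears 1 time(s)
  42: appears 1 time(s)
  44: appears 3 time(s)
  47: appears 1 time(s)
  49: appears 1 time(s)
  50: appears 1 time(s)
Step 2: The value 44 appears most frequently (3 times).
Step 3: Mode = 44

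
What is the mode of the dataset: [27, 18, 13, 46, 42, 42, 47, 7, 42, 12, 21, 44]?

42

Step 1: Count the frequency of each value:
  7: appears 1 time(s)
  12: appears 1 time(s)
  13: appears 1 time(s)
  18: appears 1 time(s)
  21: appears 1 time(s)
  27: appears 1 time(s)
  42: appears 3 time(s)
  44: appears 1 time(s)
  46: appears 1 time(s)
  47: appears 1 time(s)
Step 2: The value 42 appears most frequently (3 times).
Step 3: Mode = 42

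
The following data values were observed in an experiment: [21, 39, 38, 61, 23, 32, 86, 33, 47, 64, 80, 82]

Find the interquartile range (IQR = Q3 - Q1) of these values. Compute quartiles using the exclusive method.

43.75

Step 1: Sort the data: [21, 23, 32, 33, 38, 39, 47, 61, 64, 80, 82, 86]
Step 2: n = 12
Step 3: Using the exclusive quartile method:
  Q1 = 32.25
  Q2 (median) = 43
  Q3 = 76
  IQR = Q3 - Q1 = 76 - 32.25 = 43.75
Step 4: IQR = 43.75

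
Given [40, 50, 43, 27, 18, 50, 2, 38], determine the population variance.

246.5

Step 1: Compute the mean: (40 + 50 + 43 + 27 + 18 + 50 + 2 + 38) / 8 = 33.5
Step 2: Compute squared deviations from the mean:
  (40 - 33.5)^2 = 42.25
  (50 - 33.5)^2 = 272.25
  (43 - 33.5)^2 = 90.25
  (27 - 33.5)^2 = 42.25
  (18 - 33.5)^2 = 240.25
  (50 - 33.5)^2 = 272.25
  (2 - 33.5)^2 = 992.25
  (38 - 33.5)^2 = 20.25
Step 3: Sum of squared deviations = 1972
Step 4: Population variance = 1972 / 8 = 246.5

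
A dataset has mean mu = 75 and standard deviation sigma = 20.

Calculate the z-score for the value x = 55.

-1

Step 1: Recall the z-score formula: z = (x - mu) / sigma
Step 2: Substitute values: z = (55 - 75) / 20
Step 3: z = -20 / 20 = -1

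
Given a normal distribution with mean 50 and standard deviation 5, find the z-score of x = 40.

-2

Step 1: Recall the z-score formula: z = (x - mu) / sigma
Step 2: Substitute values: z = (40 - 50) / 5
Step 3: z = -10 / 5 = -2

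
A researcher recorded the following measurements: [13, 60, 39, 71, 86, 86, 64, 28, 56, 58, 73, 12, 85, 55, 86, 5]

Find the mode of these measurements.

86

Step 1: Count the frequency of each value:
  5: appears 1 time(s)
  12: appears 1 time(s)
  13: appears 1 time(s)
  28: appears 1 time(s)
  39: appears 1 time(s)
  55: appears 1 time(s)
  56: appears 1 time(s)
  58: appears 1 time(s)
  60: appears 1 time(s)
  64: appears 1 time(s)
  71: appears 1 time(s)
  73: appears 1 time(s)
  85: appears 1 time(s)
  86: appears 3 time(s)
Step 2: The value 86 appears most frequently (3 times).
Step 3: Mode = 86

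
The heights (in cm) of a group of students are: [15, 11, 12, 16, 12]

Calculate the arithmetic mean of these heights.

13.2

Step 1: Sum all values: 15 + 11 + 12 + 16 + 12 = 66
Step 2: Count the number of values: n = 5
Step 3: Mean = sum / n = 66 / 5 = 13.2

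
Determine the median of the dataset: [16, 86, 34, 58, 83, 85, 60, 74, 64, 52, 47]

60

Step 1: Sort the data in ascending order: [16, 34, 47, 52, 58, 60, 64, 74, 83, 85, 86]
Step 2: The number of values is n = 11.
Step 3: Since n is odd, the median is the middle value at position 6: 60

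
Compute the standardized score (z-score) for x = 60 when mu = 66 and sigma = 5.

-1.2

Step 1: Recall the z-score formula: z = (x - mu) / sigma
Step 2: Substitute values: z = (60 - 66) / 5
Step 3: z = -6 / 5 = -1.2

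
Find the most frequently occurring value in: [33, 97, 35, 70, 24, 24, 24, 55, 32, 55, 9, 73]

24

Step 1: Count the frequency of each value:
  9: appears 1 time(s)
  24: appears 3 time(s)
  32: appears 1 time(s)
  33: appears 1 time(s)
  35: appears 1 time(s)
  55: appears 2 time(s)
  70: appears 1 time(s)
  73: appears 1 time(s)
  97: appears 1 time(s)
Step 2: The value 24 appears most frequently (3 times).
Step 3: Mode = 24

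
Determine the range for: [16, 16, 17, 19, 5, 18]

14

Step 1: Identify the maximum value: max = 19
Step 2: Identify the minimum value: min = 5
Step 3: Range = max - min = 19 - 5 = 14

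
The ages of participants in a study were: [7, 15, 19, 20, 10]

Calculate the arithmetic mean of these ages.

14.2

Step 1: Sum all values: 7 + 15 + 19 + 20 + 10 = 71
Step 2: Count the number of values: n = 5
Step 3: Mean = sum / n = 71 / 5 = 14.2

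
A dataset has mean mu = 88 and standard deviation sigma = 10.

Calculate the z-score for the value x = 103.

1.5

Step 1: Recall the z-score formula: z = (x - mu) / sigma
Step 2: Substitute values: z = (103 - 88) / 10
Step 3: z = 15 / 10 = 1.5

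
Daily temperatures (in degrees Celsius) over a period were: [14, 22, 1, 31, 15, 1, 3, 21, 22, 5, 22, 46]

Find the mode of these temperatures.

22

Step 1: Count the frequency of each value:
  1: appears 2 time(s)
  3: appears 1 time(s)
  5: appears 1 time(s)
  14: appears 1 time(s)
  15: appears 1 time(s)
  21: appears 1 time(s)
  22: appears 3 time(s)
  31: appears 1 time(s)
  46: appears 1 time(s)
Step 2: The value 22 appears most frequently (3 times).
Step 3: Mode = 22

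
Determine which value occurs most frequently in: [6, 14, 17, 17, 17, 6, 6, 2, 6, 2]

6

Step 1: Count the frequency of each value:
  2: appears 2 time(s)
  6: appears 4 time(s)
  14: appears 1 time(s)
  17: appears 3 time(s)
Step 2: The value 6 appears most frequently (4 times).
Step 3: Mode = 6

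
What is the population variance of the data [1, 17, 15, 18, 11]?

38.24

Step 1: Compute the mean: (1 + 17 + 15 + 18 + 11) / 5 = 12.4
Step 2: Compute squared deviations from the mean:
  (1 - 12.4)^2 = 129.96
  (17 - 12.4)^2 = 21.16
  (15 - 12.4)^2 = 6.76
  (18 - 12.4)^2 = 31.36
  (11 - 12.4)^2 = 1.96
Step 3: Sum of squared deviations = 191.2
Step 4: Population variance = 191.2 / 5 = 38.24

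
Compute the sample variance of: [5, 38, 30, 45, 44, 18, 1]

329.1429

Step 1: Compute the mean: (5 + 38 + 30 + 45 + 44 + 18 + 1) / 7 = 25.8571
Step 2: Compute squared deviations from the mean:
  (5 - 25.8571)^2 = 435.0204
  (38 - 25.8571)^2 = 147.449
  (30 - 25.8571)^2 = 17.1633
  (45 - 25.8571)^2 = 366.449
  (44 - 25.8571)^2 = 329.1633
  (18 - 25.8571)^2 = 61.7347
  (1 - 25.8571)^2 = 617.8776
Step 3: Sum of squared deviations = 1974.8571
Step 4: Sample variance = 1974.8571 / 6 = 329.1429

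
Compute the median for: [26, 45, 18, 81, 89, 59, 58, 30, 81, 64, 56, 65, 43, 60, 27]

58

Step 1: Sort the data in ascending order: [18, 26, 27, 30, 43, 45, 56, 58, 59, 60, 64, 65, 81, 81, 89]
Step 2: The number of values is n = 15.
Step 3: Since n is odd, the median is the middle value at position 8: 58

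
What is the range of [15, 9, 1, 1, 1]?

14

Step 1: Identify the maximum value: max = 15
Step 2: Identify the minimum value: min = 1
Step 3: Range = max - min = 15 - 1 = 14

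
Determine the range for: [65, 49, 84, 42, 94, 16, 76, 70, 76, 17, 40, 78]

78

Step 1: Identify the maximum value: max = 94
Step 2: Identify the minimum value: min = 16
Step 3: Range = max - min = 94 - 16 = 78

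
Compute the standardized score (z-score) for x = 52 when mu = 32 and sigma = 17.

1.1765

Step 1: Recall the z-score formula: z = (x - mu) / sigma
Step 2: Substitute values: z = (52 - 32) / 17
Step 3: z = 20 / 17 = 1.1765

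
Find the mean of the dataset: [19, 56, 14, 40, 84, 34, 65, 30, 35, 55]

43.2

Step 1: Sum all values: 19 + 56 + 14 + 40 + 84 + 34 + 65 + 30 + 35 + 55 = 432
Step 2: Count the number of values: n = 10
Step 3: Mean = sum / n = 432 / 10 = 43.2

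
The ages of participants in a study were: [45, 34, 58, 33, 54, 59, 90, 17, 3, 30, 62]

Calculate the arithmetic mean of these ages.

44.0909

Step 1: Sum all values: 45 + 34 + 58 + 33 + 54 + 59 + 90 + 17 + 3 + 30 + 62 = 485
Step 2: Count the number of values: n = 11
Step 3: Mean = sum / n = 485 / 11 = 44.0909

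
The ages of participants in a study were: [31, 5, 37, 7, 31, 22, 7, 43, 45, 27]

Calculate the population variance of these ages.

199.85

Step 1: Compute the mean: (31 + 5 + 37 + 7 + 31 + 22 + 7 + 43 + 45 + 27) / 10 = 25.5
Step 2: Compute squared deviations from the mean:
  (31 - 25.5)^2 = 30.25
  (5 - 25.5)^2 = 420.25
  (37 - 25.5)^2 = 132.25
  (7 - 25.5)^2 = 342.25
  (31 - 25.5)^2 = 30.25
  (22 - 25.5)^2 = 12.25
  (7 - 25.5)^2 = 342.25
  (43 - 25.5)^2 = 306.25
  (45 - 25.5)^2 = 380.25
  (27 - 25.5)^2 = 2.25
Step 3: Sum of squared deviations = 1998.5
Step 4: Population variance = 1998.5 / 10 = 199.85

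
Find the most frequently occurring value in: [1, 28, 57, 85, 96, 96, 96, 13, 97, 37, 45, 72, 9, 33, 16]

96

Step 1: Count the frequency of each value:
  1: appears 1 time(s)
  9: appears 1 time(s)
  13: appears 1 time(s)
  16: appears 1 time(s)
  28: appears 1 time(s)
  33: appears 1 time(s)
  37: appears 1 time(s)
  45: appears 1 time(s)
  57: appears 1 time(s)
  72: appears 1 time(s)
  85: appears 1 time(s)
  96: appears 3 time(s)
  97: appears 1 time(s)
Step 2: The value 96 appears most frequently (3 times).
Step 3: Mode = 96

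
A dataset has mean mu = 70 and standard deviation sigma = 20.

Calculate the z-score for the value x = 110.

2

Step 1: Recall the z-score formula: z = (x - mu) / sigma
Step 2: Substitute values: z = (110 - 70) / 20
Step 3: z = 40 / 20 = 2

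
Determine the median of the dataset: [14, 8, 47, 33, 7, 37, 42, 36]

34.5

Step 1: Sort the data in ascending order: [7, 8, 14, 33, 36, 37, 42, 47]
Step 2: The number of values is n = 8.
Step 3: Since n is even, the median is the average of positions 4 and 5:
  Median = (33 + 36) / 2 = 34.5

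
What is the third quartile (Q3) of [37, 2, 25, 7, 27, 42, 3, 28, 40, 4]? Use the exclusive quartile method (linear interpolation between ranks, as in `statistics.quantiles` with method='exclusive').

37.75

Step 1: Sort the data: [2, 3, 4, 7, 25, 27, 28, 37, 40, 42]
Step 2: n = 10
Step 3: Using the exclusive quartile method:
  Q1 = 3.75
  Q2 (median) = 26
  Q3 = 37.75
  IQR = Q3 - Q1 = 37.75 - 3.75 = 34
Step 4: Q3 = 37.75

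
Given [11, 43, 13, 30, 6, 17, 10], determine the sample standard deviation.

13.227

Step 1: Compute the mean: 18.5714
Step 2: Sum of squared deviations from the mean: 1049.7143
Step 3: Sample variance = 1049.7143 / 6 = 174.9524
Step 4: Standard deviation = sqrt(174.9524) = 13.227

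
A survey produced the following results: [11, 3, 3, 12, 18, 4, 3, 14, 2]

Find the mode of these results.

3

Step 1: Count the frequency of each value:
  2: appears 1 time(s)
  3: appears 3 time(s)
  4: appears 1 time(s)
  11: appears 1 time(s)
  12: appears 1 time(s)
  14: appears 1 time(s)
  18: appears 1 time(s)
Step 2: The value 3 appears most frequently (3 times).
Step 3: Mode = 3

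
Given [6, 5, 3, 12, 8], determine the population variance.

9.36

Step 1: Compute the mean: (6 + 5 + 3 + 12 + 8) / 5 = 6.8
Step 2: Compute squared deviations from the mean:
  (6 - 6.8)^2 = 0.64
  (5 - 6.8)^2 = 3.24
  (3 - 6.8)^2 = 14.44
  (12 - 6.8)^2 = 27.04
  (8 - 6.8)^2 = 1.44
Step 3: Sum of squared deviations = 46.8
Step 4: Population variance = 46.8 / 5 = 9.36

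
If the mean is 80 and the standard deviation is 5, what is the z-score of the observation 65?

-3

Step 1: Recall the z-score formula: z = (x - mu) / sigma
Step 2: Substitute values: z = (65 - 80) / 5
Step 3: z = -15 / 5 = -3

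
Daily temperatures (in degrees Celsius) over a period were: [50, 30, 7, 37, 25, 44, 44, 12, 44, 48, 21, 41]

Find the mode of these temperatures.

44

Step 1: Count the frequency of each value:
  7: appears 1 time(s)
  12: appears 1 time(s)
  21: appears 1 time(s)
  25: appears 1 time(s)
  30: appears 1 time(s)
  37: appears 1 time(s)
  41: appears 1 time(s)
  44: appears 3 time(s)
  48: appears 1 time(s)
  50: appears 1 time(s)
Step 2: The value 44 appears most frequently (3 times).
Step 3: Mode = 44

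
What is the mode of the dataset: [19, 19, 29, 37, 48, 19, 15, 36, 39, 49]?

19

Step 1: Count the frequency of each value:
  15: appears 1 time(s)
  19: appears 3 time(s)
  29: appears 1 time(s)
  36: appears 1 time(s)
  37: appears 1 time(s)
  39: appears 1 time(s)
  48: appears 1 time(s)
  49: appears 1 time(s)
Step 2: The value 19 appears most frequently (3 times).
Step 3: Mode = 19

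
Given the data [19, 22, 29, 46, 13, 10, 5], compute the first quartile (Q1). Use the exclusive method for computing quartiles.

10

Step 1: Sort the data: [5, 10, 13, 19, 22, 29, 46]
Step 2: n = 7
Step 3: Using the exclusive quartile method:
  Q1 = 10
  Q2 (median) = 19
  Q3 = 29
  IQR = Q3 - Q1 = 29 - 10 = 19
Step 4: Q1 = 10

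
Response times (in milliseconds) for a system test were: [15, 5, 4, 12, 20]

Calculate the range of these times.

16

Step 1: Identify the maximum value: max = 20
Step 2: Identify the minimum value: min = 4
Step 3: Range = max - min = 20 - 4 = 16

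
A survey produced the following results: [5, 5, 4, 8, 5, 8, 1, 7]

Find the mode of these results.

5

Step 1: Count the frequency of each value:
  1: appears 1 time(s)
  4: appears 1 time(s)
  5: appears 3 time(s)
  7: appears 1 time(s)
  8: appears 2 time(s)
Step 2: The value 5 appears most frequently (3 times).
Step 3: Mode = 5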